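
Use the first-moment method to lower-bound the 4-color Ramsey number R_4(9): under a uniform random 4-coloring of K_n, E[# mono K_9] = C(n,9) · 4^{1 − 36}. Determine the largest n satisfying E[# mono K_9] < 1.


We need C(n, 9) · 4^{1 − 36} < 1, i.e. C(n, 9) < 4^{36 − 1} = 1180591620717411303424.
Check values of n near the boundary:
  n = 909: C(909, 9) = 1122169012923711463931; 1122169012923711463931 < 1180591620717411303424? YES
  n = 910: C(910, 9) = 1133378248346922788210; 1133378248346922788210 < 1180591620717411303424? YES
  n = 911: C(911, 9) = 1144686900492291197405; 1144686900492291197405 < 1180591620717411303424? YES
  n = 912: C(912, 9) = 1156095740032081475120; 1156095740032081475120 < 1180591620717411303424? YES
  n = 913: C(913, 9) = 1167605542753639808390; 1167605542753639808390 < 1180591620717411303424? YES
  n = 914: C(914, 9) = 1179217089587653905932; 1179217089587653905932 < 1180591620717411303424? YES
  n = 915: C(915, 9) = 1190931166636537885130; 1190931166636537885130 < 1180591620717411303424? NO
  n = 916: C(916, 9) = 1202748565202942340440; 1202748565202942340440 < 1180591620717411303424? NO
The largest n with C(n, 9) < 1180591620717411303424 is n = 914 (where E[X] = 294804272396913476483/295147905179352825856 ≈ 0.9988). Hence R_4(9) > 914, i.e. R_4(9) ≥ 915.

Largest n = 914; hence R_4(9) > 914.


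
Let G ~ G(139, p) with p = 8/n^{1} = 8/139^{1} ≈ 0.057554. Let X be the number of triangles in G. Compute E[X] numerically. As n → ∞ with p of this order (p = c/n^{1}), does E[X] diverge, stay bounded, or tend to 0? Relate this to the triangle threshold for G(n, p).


Number of potential triangles: C(139, 3) = 437989.
Each occurs with probability p³ ≈ (0.057554)³ ≈ 1.90645062e-04.
By linearity: E[X] = C(139, 3)·p³ ≈ 437989 · 1.90645062e-04 ≈ 83.500440.
Here α = 1, so p = 8/n is exactly at the triangle threshold p ~ 1/n. Asymptotically E[X] → c³/6 = 8³/6 = 256/3 ≈ 85.333333, a bounded constant. In this regime the triangle count is asymptotically Poisson(c³/6).

E[X] ≈ 83.500440; in regime p = Θ(1/n^{1}) E[X] stays bounded (at the triangle threshold p ~ 1/n).


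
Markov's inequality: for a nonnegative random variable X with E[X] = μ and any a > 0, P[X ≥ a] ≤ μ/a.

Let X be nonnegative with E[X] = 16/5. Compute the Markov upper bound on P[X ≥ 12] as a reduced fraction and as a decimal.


μ = E[X] = 16/5, a = 12.
Markov: P[X ≥ 12] ≤ μ/a = (16/5)/12 = 4/15.
Numerically: ≈ 0.267.
(Since a = 12 > μ = 3.200, the bound 4/15 is < 1 and informative.)

P[X ≥ 12] ≤ 4/15 ≈ 0.267.


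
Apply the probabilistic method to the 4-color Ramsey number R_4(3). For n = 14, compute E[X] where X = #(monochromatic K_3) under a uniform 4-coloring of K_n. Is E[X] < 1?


E[X] = C(14, 3) · 4^{1 − 3} = 364 · 4^{−2} = 364/16.
As a reduced fraction: E[X] = 91/4 ≈ 22.7500.
Is E[X] < 1? NO.
Since E[X] ≥ 1, the first-moment bound is inconclusive at n = 14; it does NOT by itself certify R_4(3) > 14.

E[X] = 91/4 ≈ 22.7500; E[X] ≥ 1; first-moment method inconclusive here.


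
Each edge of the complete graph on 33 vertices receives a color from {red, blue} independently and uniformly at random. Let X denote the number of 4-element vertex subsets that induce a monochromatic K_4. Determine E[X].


Let X = Σ_S X_S over the C(33, 4) = 40920 subsets S of size 4, where X_S = 1 if the K_4 on S is monochromatic.
For a fixed S, the K_4 on S has C(4, 2) = 6 edges. P[all 6 edges red] = (1/2)^6, and likewise for blue, so P[monochromatic] = 2·(1/2)^6 = 2^{1 − 6} = 1/32.
Summing: E[X] = C(33, 4) · 2^{1 − 6} = 40920 · 1/32 = 5115/4.
Numerically: E[X] ≈ 1278.750000.

E[X] = C(33,4)·2^(1−C(4,2)) = 5115/4 ≈ 1278.750000.


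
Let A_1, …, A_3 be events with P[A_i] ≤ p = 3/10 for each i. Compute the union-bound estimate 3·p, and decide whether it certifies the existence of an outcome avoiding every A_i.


Union bound: P[∪_{i=1}^{3} A_i] ≤ Σ_i P[A_i] ≤ 3·p = 3·(3/10) = 9/10.
Numerically: 9/10 ≈ 0.9000000.
Is 9/10 < 1? YES.
Since P[∪ A_i] ≤ 9/10 < 1, the complement has P[∩ A_i^c] ≥ 1 − 9/10 = 1/10 > 0, so some outcome avoids every A_i.

3·p = 9/10 ≈ 0.9000000; existence CERTIFIED by the union bound.


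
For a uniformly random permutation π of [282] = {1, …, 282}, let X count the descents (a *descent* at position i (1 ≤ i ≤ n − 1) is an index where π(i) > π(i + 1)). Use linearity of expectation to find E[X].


Write X = Σ X_I over i = 1, …, 281, with X_I the indicator of one descent.
There are 281 indicators.
For each fixed i, the pair (π(i), π(i+1)) is a uniformly random ordered pair of distinct values from {1, …, 282}; by symmetry P[π(i) > π(i+1)] = 1/2.
By linearity: E[X] = 281 · (1/2) = (282 − 1) · (1/2) = 281/2 ≈ 140.5000.

E[X] = 281/2 = 140.5000.


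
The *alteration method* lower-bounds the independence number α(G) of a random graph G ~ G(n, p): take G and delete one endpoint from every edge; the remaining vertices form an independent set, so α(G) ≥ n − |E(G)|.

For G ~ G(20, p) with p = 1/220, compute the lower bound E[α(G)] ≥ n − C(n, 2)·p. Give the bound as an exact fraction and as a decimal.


E[|E(G)|] = C(20, 2)·p = 190 · (1/220) = 19/22.
E[α(G)] ≥ n − E[|E(G)|] = 20 − 19/22 = 421/22.
Numerically: ≈ 19.1364.
(This is only a lower bound; the true E[α(G)] may be larger.)

E[α(G)] ≥ 421/22 ≈ 19.1364.


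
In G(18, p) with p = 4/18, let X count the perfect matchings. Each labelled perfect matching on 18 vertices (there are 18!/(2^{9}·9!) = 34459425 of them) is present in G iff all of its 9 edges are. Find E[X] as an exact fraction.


K_18 has 18!/(2^{9}·9!) = 34459425 labelled perfect matchings.
For each such perfect matching H, let X_H = 1 if all 9 edges of H are present in G. Then P[X_H = 1] = p^{9} = (2/9)^{9} = 512/387420489.
By linearity of expectation: E[X] = Σ_H E[X_H] = 34459425 · p^{9} = 34459425 · 512/387420489 = 217817600/4782969.
Numerically: E[X] ≈ 45.5402.

E[X] = 34459425 · (2/9)^{9} = 217817600/4782969 ≈ 45.5402.


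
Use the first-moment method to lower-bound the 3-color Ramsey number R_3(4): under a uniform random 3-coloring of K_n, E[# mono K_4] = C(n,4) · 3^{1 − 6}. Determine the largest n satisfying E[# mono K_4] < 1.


We need C(n, 4) · 3^{1 − 6} < 1, i.e. C(n, 4) < 3^{6 − 1} = 243.
Check values of n near the boundary:
  n = 6: C(6, 4) = 15; 15 < 243? YES
  n = 7: C(7, 4) = 35; 35 < 243? YES
  n = 8: C(8, 4) = 70; 70 < 243? YES
  n = 9: C(9, 4) = 126; 126 < 243? YES
  n = 10: C(10, 4) = 210; 210 < 243? YES
  n = 11: C(11, 4) = 330; 330 < 243? NO
  n = 12: C(12, 4) = 495; 495 < 243? NO
The largest n with C(n, 4) < 243 is n = 10 (where E[X] = 70/81 ≈ 0.8642). Hence R_3(4) > 10, i.e. R_3(4) ≥ 11.

Largest n = 10; hence R_3(4) > 10.


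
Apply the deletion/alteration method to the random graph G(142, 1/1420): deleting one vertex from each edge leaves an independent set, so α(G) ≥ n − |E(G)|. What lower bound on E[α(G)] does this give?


E[|E(G)|] = C(142, 2)·p = 10011 · (1/1420) = 141/20.
E[α(G)] ≥ n − E[|E(G)|] = 142 − 141/20 = 2699/20.
Numerically: ≈ 134.9500.
(This is only a lower bound; the true E[α(G)] may be larger.)

E[α(G)] ≥ 2699/20 ≈ 134.9500.


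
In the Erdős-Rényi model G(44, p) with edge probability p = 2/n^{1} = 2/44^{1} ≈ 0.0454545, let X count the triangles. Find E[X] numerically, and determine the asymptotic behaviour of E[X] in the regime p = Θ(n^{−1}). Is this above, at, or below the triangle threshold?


Number of potential triangles: C(44, 3) = 13244.
Each occurs with probability p³ ≈ (0.0454545)³ ≈ 9.39143501e-05.
By linearity: E[X] = C(44, 3)·p³ ≈ 13244 · 9.39143501e-05 ≈ 1.243802.
Here α = 1, so p = 2/n is exactly at the triangle threshold p ~ 1/n. Asymptotically E[X] → c³/6 = 2³/6 = 4/3 ≈ 1.333333, a bounded constant. In this regime the triangle count is asymptotically Poisson(c³/6).

E[X] ≈ 1.243802; in regime p = Θ(1/n^{1}) E[X] stays bounded (at the triangle threshold p ~ 1/n).


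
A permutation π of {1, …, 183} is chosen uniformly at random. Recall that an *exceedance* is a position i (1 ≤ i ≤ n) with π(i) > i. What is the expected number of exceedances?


Write X = Σ_{i=1}^{183} X_i, where X_i = 1_{π(i) > i}.
For each fixed i, π(i) is uniform over {1, …, 183} (marginal of a uniform permutation), so P[π(i) > i] = (n − i)/n. Summing: Σ_{i=1}^{183} (n − i)/n = (0 + 1 + … + 182)/183 = 183(183 − 1)/(2·183) = (183 − 1)/2.
Hence E[X] = Σ_{i=1}^{183} (183 − i)/183 = 91 ≈ 91.00000.

E[X] = 91 = 91.00000.


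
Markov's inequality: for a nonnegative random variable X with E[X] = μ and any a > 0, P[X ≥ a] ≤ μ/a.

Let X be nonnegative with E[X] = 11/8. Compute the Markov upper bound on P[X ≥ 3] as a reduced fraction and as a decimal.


μ = E[X] = 11/8, a = 3.
Markov: P[X ≥ 3] ≤ μ/a = (11/8)/3 = 11/24.
Numerically: ≈ 0.45833.
(Since a = 3 > μ = 1.37500, the bound 11/24 is < 1 and informative.)

P[X ≥ 3] ≤ 11/24 ≈ 0.45833.


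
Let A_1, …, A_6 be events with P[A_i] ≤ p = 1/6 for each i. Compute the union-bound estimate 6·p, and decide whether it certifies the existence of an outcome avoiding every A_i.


Union bound: P[∪_{i=1}^{6} A_i] ≤ Σ_i P[A_i] ≤ 6·p = 6·(1/6) = 1.
Numerically: 1 ≈ 1.0000000.
Is 1 < 1? NO.
Since the bound 1 is ≥ 1, the union bound is uninformative here; it does NOT by itself certify existence.

6·p = 1 ≈ 1.0000000; existence NOT certified by the union bound.


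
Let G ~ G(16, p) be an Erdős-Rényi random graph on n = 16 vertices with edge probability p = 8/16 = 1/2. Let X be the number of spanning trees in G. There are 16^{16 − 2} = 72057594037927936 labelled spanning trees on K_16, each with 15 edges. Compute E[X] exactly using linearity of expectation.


K_16 has 16^{16 − 2} = 72057594037927936 labelled spanning trees.
For each such spanning tree H, let X_H = 1 if all 15 edges of H are present in G. Then P[X_H = 1] = p^{15} = (1/2)^{15} = 1/32768.
By linearity: E[X] = Σ_H E[X_H] = 72057594037927936 · p^{15} = 72057594037927936 · 1/32768 = 2199023255552.
Numerically: E[X] ≈ 2.2e+12.

E[X] = 72057594037927936 · (1/2)^{15} = 2199023255552 ≈ 2.2e+12.


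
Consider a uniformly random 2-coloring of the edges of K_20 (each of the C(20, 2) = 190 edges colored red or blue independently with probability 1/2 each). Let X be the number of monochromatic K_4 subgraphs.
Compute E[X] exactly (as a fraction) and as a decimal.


Let X = Σ_S X_S over the C(20, 4) = 4845 subsets S of size 4, where X_S = 1 if the K_4 on S is monochromatic.
For a fixed S, the K_4 on S has C(4, 2) = 6 edges. P[all 6 edges red] = (1/2)^6, and likewise for blue, so P[monochromatic] = 2·(1/2)^6 = 2^{1 − 6} = 1/32.
By linearity of expectation: E[X] = C(20, 4) · 2^{1 − 6} = 4845 · 1/32 = 4845/32.
Numerically: E[X] ≈ 151.406.

E[X] = C(20,4)·2^(1−C(4,2)) = 4845/32 ≈ 151.406.


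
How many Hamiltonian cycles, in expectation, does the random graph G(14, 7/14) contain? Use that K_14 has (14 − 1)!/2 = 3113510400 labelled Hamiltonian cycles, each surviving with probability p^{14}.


K_14 has (14 − 1)!/2 = 3113510400 labelled Hamiltonian cycles.
For each such Hamiltonian cycle H, let X_H = 1 if all 14 edges of H are present in G. Then P[X_H = 1] = p^{14} = (1/2)^{14} = 1/16384.
By linearity: E[X] = Σ_H E[X_H] = 3113510400 · p^{14} = 3113510400 · 1/16384 = 6081075/32.
Numerically: E[X] ≈ 1.9003e+05.

E[X] = 3113510400 · (1/2)^{14} = 6081075/32 ≈ 1.9003e+05.


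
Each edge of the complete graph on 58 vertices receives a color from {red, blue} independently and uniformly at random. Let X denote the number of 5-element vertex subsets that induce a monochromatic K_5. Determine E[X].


Let X = Σ_S X_S over the C(58, 5) = 4582116 subsets S of size 5, where X_S = 1 if the K_5 on S is monochromatic.
For a fixed S, the K_5 on S has C(5, 2) = 10 edges. P[all 10 edges red] = (1/2)^10, and likewise for blue, so P[monochromatic] = 2·(1/2)^10 = 2^{1 − 10} = 1/512.
Summing: E[X] = C(58, 5) · 2^{1 − 10} = 4582116 · 1/512 = 1145529/128.
Numerically: E[X] ≈ 8949.445312.

E[X] = C(58,5)·2^(1−C(5,2)) = 1145529/128 ≈ 8949.445312.


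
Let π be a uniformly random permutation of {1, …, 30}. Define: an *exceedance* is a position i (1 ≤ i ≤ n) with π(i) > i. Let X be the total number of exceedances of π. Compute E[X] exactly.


Write X = Σ_{i=1}^{30} X_i, where X_i = 1_{π(i) > i}.
For each fixed i, π(i) is uniform over {1, …, 30} (marginal of a uniform permutation), so P[π(i) > i] = (n − i)/n. Summing: Σ_{i=1}^{30} (n − i)/n = (0 + 1 + … + 29)/30 = 30(30 − 1)/(2·30) = (30 − 1)/2.
Hence E[X] = Σ_{i=1}^{30} (30 − i)/30 = 29/2 ≈ 14.5000.

E[X] = 29/2 = 14.5000.


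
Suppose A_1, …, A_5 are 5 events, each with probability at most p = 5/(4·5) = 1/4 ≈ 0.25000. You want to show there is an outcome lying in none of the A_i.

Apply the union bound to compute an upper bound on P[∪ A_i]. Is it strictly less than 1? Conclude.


Union bound: P[∪_{i=1}^{5} A_i] ≤ Σ_i P[A_i] ≤ 5·p = 5·(1/4) = 5/4.
Numerically: 5/4 ≈ 1.25000.
Is 5/4 < 1? NO.
Since the bound 5/4 is ≥ 1, the union bound is uninformative here; it does NOT by itself certify existence.

5·p = 5/4 ≈ 1.25000; existence NOT certified by the union bound.


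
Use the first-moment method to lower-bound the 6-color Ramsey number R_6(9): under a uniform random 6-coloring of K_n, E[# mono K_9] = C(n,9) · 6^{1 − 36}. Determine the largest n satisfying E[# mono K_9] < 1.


We need C(n, 9) · 6^{1 − 36} < 1, i.e. C(n, 9) < 6^{36 − 1} = 1719070799748422591028658176.
Check values of n near the boundary:
  n = 4407: C(4407, 9) = 1713856532599459170657070050; 1713856532599459170657070050 < 1719070799748422591028658176? YES
  n = 4408: C(4408, 9) = 1717362945146264156457459600; 1717362945146264156457459600 < 1719070799748422591028658176? YES
  n = 4409: C(4409, 9) = 1720875732988608787686577131; 1720875732988608787686577131 < 1719070799748422591028658176? NO
  n = 4410: C(4410, 9) = 1724394906266704102180823710; 1724394906266704102180823710 < 1719070799748422591028658176? NO
  n = 4411: C(4411, 9) = 1727920475134582415883601405; 1727920475134582415883601405 < 1719070799748422591028658176? NO
The largest n with C(n, 9) < 1719070799748422591028658176 is n = 4408 (where E[X] = 35778394690547169926197075/35813974994758803979763712 ≈ 0.999007). Hence R_6(9) > 4408, i.e. R_6(9) ≥ 4409.

Largest n = 4408; hence R_6(9) > 4408.


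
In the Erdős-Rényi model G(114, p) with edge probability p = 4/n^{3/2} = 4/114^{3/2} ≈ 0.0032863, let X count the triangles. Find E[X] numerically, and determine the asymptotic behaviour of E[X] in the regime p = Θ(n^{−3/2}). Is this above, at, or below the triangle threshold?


Number of potential triangles: C(114, 3) = 240464.
Each occurs with probability p³ ≈ (0.0032863)³ ≈ 3.5490175e-08.
By linearity: E[X] = C(114, 3)·p³ ≈ 240464 · 3.5490175e-08 ≈ 0.00853.
Since α = 3/2 > 1, p = c/n^{3/2} = o(1/n) is below the triangle threshold p ~ 1/n. Asymptotically E[X] ~ (c³/6)·n^{3(1−α)} = (4³/6)·n^{-1.5} → 0, so by Markov's inequality G has no triangles w.h.p.

E[X] ≈ 0.00853; in regime p = Θ(1/n^{3/2}) E[X] tends to 0 (below the triangle threshold p ~ 1/n).


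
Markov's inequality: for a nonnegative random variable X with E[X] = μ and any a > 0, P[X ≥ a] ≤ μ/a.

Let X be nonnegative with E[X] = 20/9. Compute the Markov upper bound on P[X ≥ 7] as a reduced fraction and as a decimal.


μ = E[X] = 20/9, a = 7.
Markov: P[X ≥ 7] ≤ μ/a = (20/9)/7 = 20/63.
Numerically: ≈ 0.3175.
(Since a = 7 > μ = 2.2222, the bound 20/63 is < 1 and informative.)

P[X ≥ 7] ≤ 20/63 ≈ 0.3175.


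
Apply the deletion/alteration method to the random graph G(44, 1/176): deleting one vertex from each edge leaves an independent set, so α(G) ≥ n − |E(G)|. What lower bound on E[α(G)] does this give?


E[|E(G)|] = C(44, 2)·p = 946 · (1/176) = 43/8.
E[α(G)] ≥ n − E[|E(G)|] = 44 − 43/8 = 309/8.
Numerically: ≈ 38.625.
(This is only a lower bound; the true E[α(G)] may be larger.)

E[α(G)] ≥ 309/8 ≈ 38.625.


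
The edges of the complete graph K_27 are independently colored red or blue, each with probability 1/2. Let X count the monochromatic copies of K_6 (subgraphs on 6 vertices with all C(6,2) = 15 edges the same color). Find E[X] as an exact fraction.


Let X = Σ_S X_S over the C(27, 6) = 296010 subsets S of size 6, where X_S = 1 if the K_6 on S is monochromatic.
For a fixed S, the K_6 on S has C(6, 2) = 15 edges. P[all 15 edges red] = (1/2)^15, and likewise for blue, so P[monochromatic] = 2·(1/2)^15 = 2^{1 − 15} = 1/16384.
By linearity of expectation: E[X] = C(27, 6) · 2^{1 − 15} = 296010 · 1/16384 = 148005/8192.
Numerically: E[X] ≈ 18.067017.

E[X] = C(27,6)·2^(1−C(6,2)) = 148005/8192 ≈ 18.067017.


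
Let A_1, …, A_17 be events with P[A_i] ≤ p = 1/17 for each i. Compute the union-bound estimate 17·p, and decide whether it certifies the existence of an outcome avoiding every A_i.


Union bound: P[∪_{i=1}^{17} A_i] ≤ Σ_i P[A_i] ≤ 17·p = 17·(1/17) = 1.
Numerically: 1 ≈ 1.0000000.
Is 1 < 1? NO.
Since the bound 1 is ≥ 1, the union bound is uninformative here; it does NOT by itself certify existence.

17·p = 1 ≈ 1.0000000; existence NOT certified by the union bound.


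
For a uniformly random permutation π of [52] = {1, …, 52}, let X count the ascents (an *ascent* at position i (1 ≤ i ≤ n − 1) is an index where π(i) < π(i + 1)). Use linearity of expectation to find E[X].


Write X = Σ X_I over i = 1, …, 51, with X_I the indicator of one ascent.
There are 51 indicators.
For each fixed i, the pair (π(i), π(i+1)) is a uniformly random ordered pair of distinct values from {1, …, 52}; by symmetry P[π(i) < π(i+1)] = 1/2.
By linearity: E[X] = 51 · (1/2) = (52 − 1) · (1/2) = 51/2 ≈ 25.50000.

E[X] = 51/2 = 25.50000.


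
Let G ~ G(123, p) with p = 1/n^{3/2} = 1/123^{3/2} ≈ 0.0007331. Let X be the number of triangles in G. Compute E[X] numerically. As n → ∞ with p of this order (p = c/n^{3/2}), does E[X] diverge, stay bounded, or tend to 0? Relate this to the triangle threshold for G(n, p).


Number of potential triangles: C(123, 3) = 302621.
Each occurs with probability p³ ≈ (0.0007331)³ ≈ 3.939372e-10.
By linearity: E[X] = C(123, 3)·p³ ≈ 302621 · 3.939372e-10 ≈ 0.0001.
Since α = 3/2 > 1, p = c/n^{3/2} = o(1/n) is below the triangle threshold p ~ 1/n. Asymptotically E[X] ~ (c³/6)·n^{3(1−α)} = (1³/6)·n^{-1.5} → 0, so by Markov's inequality G has no triangles w.h.p.

E[X] ≈ 0.0001; in regime p = Θ(1/n^{3/2}) E[X] tends to 0 (below the triangle threshold p ~ 1/n).


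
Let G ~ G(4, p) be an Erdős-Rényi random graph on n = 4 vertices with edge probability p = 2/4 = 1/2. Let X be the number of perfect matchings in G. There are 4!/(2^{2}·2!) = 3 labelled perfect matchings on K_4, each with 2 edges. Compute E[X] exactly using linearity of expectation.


K_4 has 4!/(2^{2}·2!) = 3 labelled perfect matchings.
For each such perfect matching H, let X_H = 1 if all 2 edges of H are present in G. Then P[X_H = 1] = p^{2} = (1/2)^{2} = 1/4.
By linearity of expectation: E[X] = Σ_H E[X_H] = 3 · p^{2} = 3 · 1/4 = 3/4.
Numerically: E[X] ≈ 0.75.

E[X] = 3 · (1/2)^{2} = 3/4 ≈ 0.75.


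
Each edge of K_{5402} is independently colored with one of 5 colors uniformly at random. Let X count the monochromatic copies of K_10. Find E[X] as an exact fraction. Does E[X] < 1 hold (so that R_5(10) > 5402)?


E[X] = C(5402, 10) · 5^{1 − 45} = 5783128765113072203495407534935 · 5^{−44} = 5783128765113072203495407534935/5684341886080801486968994140625.
As a reduced fraction: E[X] = 1156625753022614440699081506987/1136868377216160297393798828125 ≈ 1.017379.
Is E[X] < 1? NO.
Since E[X] ≥ 1, the first-moment bound is inconclusive at n = 5402; it does NOT by itself certify R_5(10) > 5402.

E[X] = 1156625753022614440699081506987/1136868377216160297393798828125 ≈ 1.017379; E[X] ≥ 1; first-moment method inconclusive here.


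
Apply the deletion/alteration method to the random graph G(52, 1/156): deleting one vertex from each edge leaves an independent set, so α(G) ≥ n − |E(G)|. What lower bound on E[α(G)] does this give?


E[|E(G)|] = C(52, 2)·p = 1326 · (1/156) = 17/2.
E[α(G)] ≥ n − E[|E(G)|] = 52 − 17/2 = 87/2.
Numerically: ≈ 43.5000.
(This is only a lower bound; the true E[α(G)] may be larger.)

E[α(G)] ≥ 87/2 ≈ 43.5000.


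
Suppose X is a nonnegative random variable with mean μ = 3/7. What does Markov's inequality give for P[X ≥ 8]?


μ = E[X] = 3/7, a = 8.
Markov: P[X ≥ 8] ≤ μ/a = (3/7)/8 = 3/56.
Numerically: ≈ 0.05357.
(Since a = 8 > μ = 0.42857, the bound 3/56 is < 1 and informative.)

P[X ≥ 8] ≤ 3/56 ≈ 0.05357.


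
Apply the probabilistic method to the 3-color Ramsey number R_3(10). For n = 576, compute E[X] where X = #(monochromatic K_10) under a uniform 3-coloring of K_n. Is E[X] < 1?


E[X] = C(576, 10) · 3^{1 − 45} = 1024104945306307344480 · 3^{−44} = 1024104945306307344480/984770902183611232881.
As a reduced fraction: E[X] = 12643270929707498080/12157665459056928801 ≈ 1.039942.
Is E[X] < 1? NO.
Since E[X] ≥ 1, the first-moment bound is inconclusive at n = 576; it does NOT by itself certify R_3(10) > 576.

E[X] = 12643270929707498080/12157665459056928801 ≈ 1.039942; E[X] ≥ 1; first-moment method inconclusive here.


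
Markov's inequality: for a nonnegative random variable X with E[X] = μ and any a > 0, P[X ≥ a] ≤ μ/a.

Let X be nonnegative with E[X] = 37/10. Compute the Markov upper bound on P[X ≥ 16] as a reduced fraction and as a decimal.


μ = E[X] = 37/10, a = 16.
Markov: P[X ≥ 16] ≤ μ/a = (37/10)/16 = 37/160.
Numerically: ≈ 0.231250.
(Since a = 16 > μ = 3.700000, the bound 37/160 is < 1 and informative.)

P[X ≥ 16] ≤ 37/160 ≈ 0.231250.


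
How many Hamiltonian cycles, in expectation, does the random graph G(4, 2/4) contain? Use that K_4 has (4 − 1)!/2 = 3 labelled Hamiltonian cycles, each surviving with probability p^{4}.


K_4 has (4 − 1)!/2 = 3 labelled Hamiltonian cycles.
For each such Hamiltonian cycle H, let X_H = 1 if all 4 edges of H are present in G. Then P[X_H = 1] = p^{4} = (1/2)^{4} = 1/16.
Summing the indicators: E[X] = Σ_H E[X_H] = 3 · p^{4} = 3 · 1/16 = 3/16.
Numerically: E[X] ≈ 0.1875.

E[X] = 3 · (1/2)^{4} = 3/16 ≈ 0.1875.


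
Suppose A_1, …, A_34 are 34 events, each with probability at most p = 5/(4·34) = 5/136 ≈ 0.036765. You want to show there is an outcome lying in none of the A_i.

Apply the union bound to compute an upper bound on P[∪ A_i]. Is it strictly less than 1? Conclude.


Union bound: P[∪_{i=1}^{34} A_i] ≤ Σ_i P[A_i] ≤ 34·p = 34·(5/136) = 5/4.
Numerically: 5/4 ≈ 1.250000.
Is 5/4 < 1? NO.
Since the bound 5/4 is ≥ 1, the union bound is uninformative here; it does NOT by itself certify existence.

34·p = 5/4 ≈ 1.250000; existence NOT certified by the union bound.


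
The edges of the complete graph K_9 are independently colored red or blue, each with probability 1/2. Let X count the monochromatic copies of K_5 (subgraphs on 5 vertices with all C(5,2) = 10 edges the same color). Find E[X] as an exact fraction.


Let X = Σ_S X_S over the C(9, 5) = 126 subsets S of size 5, where X_S = 1 if the K_5 on S is monochromatic.
For a fixed S, the K_5 on S has C(5, 2) = 10 edges. P[all 10 edges red] = (1/2)^10, and likewise for blue, so P[monochromatic] = 2·(1/2)^10 = 2^{1 − 10} = 1/512.
Summing: E[X] = C(9, 5) · 2^{1 − 10} = 126 · 1/512 = 63/256.
Numerically: E[X] ≈ 0.24609.

E[X] = C(9,5)·2^(1−C(5,2)) = 63/256 ≈ 0.24609.


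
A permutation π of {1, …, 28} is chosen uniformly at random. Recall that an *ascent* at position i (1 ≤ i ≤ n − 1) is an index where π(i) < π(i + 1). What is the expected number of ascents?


Write X = Σ X_I over i = 1, …, 27, with X_I the indicator of one ascent.
There are 27 indicators.
For each fixed i, the pair (π(i), π(i+1)) is a uniformly random ordered pair of distinct values from {1, …, 28}; by symmetry P[π(i) < π(i+1)] = 1/2.
By linearity: E[X] = 27 · (1/2) = (28 − 1) · (1/2) = 27/2 ≈ 13.50000.

E[X] = 27/2 = 13.50000.


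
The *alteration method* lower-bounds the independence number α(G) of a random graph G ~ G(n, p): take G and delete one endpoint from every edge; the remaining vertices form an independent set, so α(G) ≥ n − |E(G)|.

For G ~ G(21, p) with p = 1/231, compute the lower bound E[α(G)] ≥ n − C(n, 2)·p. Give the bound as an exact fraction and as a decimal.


E[|E(G)|] = C(21, 2)·p = 210 · (1/231) = 10/11.
E[α(G)] ≥ n − E[|E(G)|] = 21 − 10/11 = 221/11.
Numerically: ≈ 20.0909.
(This is only a lower bound; the true E[α(G)] may be larger.)

E[α(G)] ≥ 221/11 ≈ 20.0909.


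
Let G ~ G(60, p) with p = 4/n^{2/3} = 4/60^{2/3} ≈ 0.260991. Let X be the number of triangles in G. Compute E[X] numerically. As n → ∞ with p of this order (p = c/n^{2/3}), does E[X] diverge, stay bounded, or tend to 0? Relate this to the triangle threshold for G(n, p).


Number of potential triangles: C(60, 3) = 34220.
Each occurs with probability p³ ≈ (0.260991)³ ≈ 1.77777778e-02.
By linearity: E[X] = C(60, 3)·p³ ≈ 34220 · 1.77777778e-02 ≈ 608.355556.
Since α = 2/3 < 1, p = c/n^{2/3} ≫ 1/n is above the triangle threshold p ~ 1/n. Asymptotically E[X] ~ (c³/6)·n^{3(1−α)} = (4³/6)·n^{1} → ∞; triangles are abundant w.h.p.

E[X] ≈ 608.355556; in regime p = Θ(1/n^{2/3}) E[X] diverges (above the triangle threshold p ~ 1/n).


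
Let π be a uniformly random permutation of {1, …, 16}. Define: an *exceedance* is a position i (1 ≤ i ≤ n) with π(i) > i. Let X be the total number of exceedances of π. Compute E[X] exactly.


Write X = Σ_{i=1}^{16} X_i, where X_i = 1_{π(i) > i}.
For each fixed i, π(i) is uniform over {1, …, 16} (marginal of a uniform permutation), so P[π(i) > i] = (n − i)/n. Summing: Σ_{i=1}^{16} (n − i)/n = (0 + 1 + … + 15)/16 = 16(16 − 1)/(2·16) = (16 − 1)/2.
Hence E[X] = Σ_{i=1}^{16} (16 − i)/16 = 15/2 ≈ 7.5000.

E[X] = 15/2 = 7.5000.


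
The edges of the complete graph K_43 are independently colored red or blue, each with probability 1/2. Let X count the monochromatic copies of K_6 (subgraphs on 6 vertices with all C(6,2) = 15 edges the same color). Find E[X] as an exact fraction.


Let X = Σ_S X_S over the C(43, 6) = 6096454 subsets S of size 6, where X_S = 1 if the K_6 on S is monochromatic.
For a fixed S, the K_6 on S has C(6, 2) = 15 edges. P[all 15 edges red] = (1/2)^15, and likewise for blue, so P[monochromatic] = 2·(1/2)^15 = 2^{1 − 15} = 1/16384.
By linearity of expectation: E[X] = C(43, 6) · 2^{1 − 15} = 6096454 · 1/16384 = 3048227/8192.
Numerically: E[X] ≈ 372.098022.

E[X] = C(43,6)·2^(1−C(6,2)) = 3048227/8192 ≈ 372.098022.


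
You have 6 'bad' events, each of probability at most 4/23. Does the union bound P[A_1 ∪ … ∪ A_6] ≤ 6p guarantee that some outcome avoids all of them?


Union bound: P[∪_{i=1}^{6} A_i] ≤ Σ_i P[A_i] ≤ 6·p = 6·(4/23) = 24/23.
Numerically: 24/23 ≈ 1.0434783.
Is 24/23 < 1? NO.
Since the bound 24/23 is ≥ 1, the union bound is uninformative here; it does NOT by itself certify existence.

6·p = 24/23 ≈ 1.0434783; existence NOT certified by the union bound.


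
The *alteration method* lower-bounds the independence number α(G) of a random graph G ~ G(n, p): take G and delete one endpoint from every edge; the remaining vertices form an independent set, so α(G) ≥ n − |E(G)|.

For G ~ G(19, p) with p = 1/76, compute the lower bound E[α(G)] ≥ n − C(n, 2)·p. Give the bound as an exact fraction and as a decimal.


E[|E(G)|] = C(19, 2)·p = 171 · (1/76) = 9/4.
E[α(G)] ≥ n − E[|E(G)|] = 19 − 9/4 = 67/4.
Numerically: ≈ 16.750.
(This is only a lower bound; the true E[α(G)] may be larger.)

E[α(G)] ≥ 67/4 ≈ 16.750.


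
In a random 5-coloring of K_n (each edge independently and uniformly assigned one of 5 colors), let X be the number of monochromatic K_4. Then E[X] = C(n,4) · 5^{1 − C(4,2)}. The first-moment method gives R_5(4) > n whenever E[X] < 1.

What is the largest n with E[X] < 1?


We need C(n, 4) · 5^{1 − 6} < 1, i.e. C(n, 4) < 5^{6 − 1} = 3125.
Check values of n near the boundary:
  n = 17: C(17, 4) = 2380; 2380 < 3125? YES
  n = 18: C(18, 4) = 3060; 3060 < 3125? YES
  n = 19: C(19, 4) = 3876; 3876 < 3125? NO
  n = 20: C(20, 4) = 4845; 4845 < 3125? NO
The largest n with C(n, 4) < 3125 is n = 18 (where E[X] = 612/625 ≈ 0.9792). Hence R_5(4) > 18, i.e. R_5(4) ≥ 19.

Largest n = 18; hence R_5(4) > 18.


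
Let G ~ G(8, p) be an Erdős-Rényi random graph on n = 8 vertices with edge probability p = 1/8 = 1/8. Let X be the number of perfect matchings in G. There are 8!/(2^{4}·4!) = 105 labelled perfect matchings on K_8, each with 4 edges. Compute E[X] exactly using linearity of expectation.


K_8 has 8!/(2^{4}·4!) = 105 labelled perfect matchings.
For each such perfect matching H, let X_H = 1 if all 4 edges of H are present in G. Then P[X_H = 1] = p^{4} = (1/8)^{4} = 1/4096.
By linearity of expectation: E[X] = Σ_H E[X_H] = 105 · p^{4} = 105 · 1/4096 = 105/4096.
Numerically: E[X] ≈ 0.0256348.

E[X] = 105 · (1/8)^{4} = 105/4096 ≈ 0.0256348.


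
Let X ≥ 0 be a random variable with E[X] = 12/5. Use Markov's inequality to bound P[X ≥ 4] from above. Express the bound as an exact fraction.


μ = E[X] = 12/5, a = 4.
Markov: P[X ≥ 4] ≤ μ/a = (12/5)/4 = 3/5.
Numerically: ≈ 0.60000.
(Since a = 4 > μ = 2.40000, the bound 3/5 is < 1 and informative.)

P[X ≥ 4] ≤ 3/5 ≈ 0.60000.


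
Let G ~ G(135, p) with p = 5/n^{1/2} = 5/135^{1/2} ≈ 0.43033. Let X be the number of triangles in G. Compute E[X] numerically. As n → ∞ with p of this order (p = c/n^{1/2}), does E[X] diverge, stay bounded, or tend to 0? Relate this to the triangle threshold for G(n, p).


Number of potential triangles: C(135, 3) = 400995.
Each occurs with probability p³ ≈ (0.43033)³ ≈ 7.9691015e-02.
By linearity: E[X] = C(135, 3)·p³ ≈ 400995 · 7.9691015e-02 ≈ 31955.69870.
Since α = 1/2 < 1, p = c/n^{1/2} ≫ 1/n is above the triangle threshold p ~ 1/n. Asymptotically E[X] ~ (c³/6)·n^{3(1−α)} = (5³/6)·n^{1.5} → ∞; triangles are abundant w.h.p.

E[X] ≈ 31955.69870; in regime p = Θ(1/n^{1/2}) E[X] diverges (above the triangle threshold p ~ 1/n).


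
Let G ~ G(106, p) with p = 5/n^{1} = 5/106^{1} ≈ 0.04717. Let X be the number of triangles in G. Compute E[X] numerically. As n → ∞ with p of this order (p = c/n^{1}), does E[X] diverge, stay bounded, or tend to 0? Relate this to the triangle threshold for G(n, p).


Number of potential triangles: C(106, 3) = 192920.
Each occurs with probability p³ ≈ (0.04717)³ ≈ 1.0495241e-04.
By linearity: E[X] = C(106, 3)·p³ ≈ 192920 · 1.0495241e-04 ≈ 20.24742.
Here α = 1, so p = 5/n is exactly at the triangle threshold p ~ 1/n. Asymptotically E[X] → c³/6 = 5³/6 = 125/6 ≈ 20.83333, a bounded constant. In this regime the triangle count is asymptotically Poisson(c³/6).

E[X] ≈ 20.24742; in regime p = Θ(1/n^{1}) E[X] stays bounded (at the triangle threshold p ~ 1/n).


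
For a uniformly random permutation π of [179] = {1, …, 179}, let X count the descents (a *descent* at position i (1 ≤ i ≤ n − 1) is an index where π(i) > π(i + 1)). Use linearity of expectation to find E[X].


Write X = Σ X_I over i = 1, …, 178, with X_I the indicator of one descent.
There are 178 indicators.
For each fixed i, the pair (π(i), π(i+1)) is a uniformly random ordered pair of distinct values from {1, …, 179}; by symmetry P[π(i) > π(i+1)] = 1/2.
By linearity: E[X] = 178 · (1/2) = (179 − 1) · (1/2) = 89 ≈ 89.000000.

E[X] = 89 = 89.000000.


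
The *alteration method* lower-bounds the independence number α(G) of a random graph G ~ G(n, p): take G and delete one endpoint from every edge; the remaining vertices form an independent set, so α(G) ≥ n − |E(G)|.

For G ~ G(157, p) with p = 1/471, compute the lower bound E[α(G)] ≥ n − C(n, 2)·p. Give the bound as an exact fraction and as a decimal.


E[|E(G)|] = C(157, 2)·p = 12246 · (1/471) = 26.
E[α(G)] ≥ n − E[|E(G)|] = 157 − 26 = 131.
Numerically: ≈ 131.000000.
(This is only a lower bound; the true E[α(G)] may be larger.)

E[α(G)] ≥ 131 ≈ 131.000000.


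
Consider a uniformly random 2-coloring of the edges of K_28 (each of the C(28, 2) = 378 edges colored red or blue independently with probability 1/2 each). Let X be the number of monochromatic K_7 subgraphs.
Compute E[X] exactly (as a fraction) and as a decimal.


Let X = Σ_S X_S over the C(28, 7) = 1184040 subsets S of size 7, where X_S = 1 if the K_7 on S is monochromatic.
For a fixed S, the K_7 on S has C(7, 2) = 21 edges. P[all 21 edges red] = (1/2)^21, and likewise for blue, so P[monochromatic] = 2·(1/2)^21 = 2^{1 − 21} = 1/1048576.
By linearity of expectation: E[X] = C(28, 7) · 2^{1 − 21} = 1184040 · 1/1048576 = 148005/131072.
Numerically: E[X] ≈ 1.129189.

E[X] = C(28,7)·2^(1−C(7,2)) = 148005/131072 ≈ 1.129189.


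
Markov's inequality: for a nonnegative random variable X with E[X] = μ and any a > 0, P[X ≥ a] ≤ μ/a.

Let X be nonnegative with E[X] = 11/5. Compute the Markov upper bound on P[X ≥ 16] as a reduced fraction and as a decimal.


μ = E[X] = 11/5, a = 16.
Markov: P[X ≥ 16] ≤ μ/a = (11/5)/16 = 11/80.
Numerically: ≈ 0.1375.
(Since a = 16 > μ = 2.2000, the bound 11/80 is < 1 and informative.)

P[X ≥ 16] ≤ 11/80 ≈ 0.1375.


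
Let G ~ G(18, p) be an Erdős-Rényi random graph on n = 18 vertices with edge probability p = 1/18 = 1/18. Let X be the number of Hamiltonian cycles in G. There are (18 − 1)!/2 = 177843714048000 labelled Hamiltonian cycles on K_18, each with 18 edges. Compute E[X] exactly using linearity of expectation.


K_18 has (18 − 1)!/2 = 177843714048000 labelled Hamiltonian cycles.
For each such Hamiltonian cycle H, let X_H = 1 if all 18 edges of H are present in G. Then P[X_H = 1] = p^{18} = (1/18)^{18} = 1/39346408075296537575424.
Summing the indicators: E[X] = Σ_H E[X_H] = 177843714048000 · p^{18} = 177843714048000 · 1/39346408075296537575424 = 14889875/3294258113514384.
Numerically: E[X] ≈ 4.52e-09.

E[X] = 177843714048000 · (1/18)^{18} = 14889875/3294258113514384 ≈ 4.52e-09.


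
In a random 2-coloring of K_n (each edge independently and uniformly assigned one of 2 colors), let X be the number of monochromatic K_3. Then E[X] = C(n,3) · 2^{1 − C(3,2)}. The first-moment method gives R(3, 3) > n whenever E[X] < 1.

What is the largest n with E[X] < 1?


We need C(n, 3) · 2^{1 − 3} < 1, i.e. C(n, 3) < 2^{3 − 1} = 4.
Check values of n near the boundary:
  n = 3: C(3, 3) = 1; 1 < 4? YES
  n = 4: C(4, 3) = 4; 4 < 4? NO
The largest n with C(n, 3) < 4 is n = 3 (where E[X] = 1/4 ≈ 0.250). Hence R(3, 3) > 3, i.e. R(3, 3) ≥ 4.

Largest n = 3; hence R(3, 3) > 3.


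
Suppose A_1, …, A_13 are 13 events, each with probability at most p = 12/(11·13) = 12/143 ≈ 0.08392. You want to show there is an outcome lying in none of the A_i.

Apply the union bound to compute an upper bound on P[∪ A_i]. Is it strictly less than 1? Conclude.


Union bound: P[∪_{i=1}^{13} A_i] ≤ Σ_i P[A_i] ≤ 13·p = 13·(12/143) = 12/11.
Numerically: 12/11 ≈ 1.09091.
Is 12/11 < 1? NO.
Since the bound 12/11 is ≥ 1, the union bound is uninformative here; it does NOT by itself certify existence.

13·p = 12/11 ≈ 1.09091; existence NOT certified by the union bound.


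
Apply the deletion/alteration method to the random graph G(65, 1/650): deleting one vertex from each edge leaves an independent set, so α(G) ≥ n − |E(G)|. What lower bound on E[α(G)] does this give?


E[|E(G)|] = C(65, 2)·p = 2080 · (1/650) = 16/5.
E[α(G)] ≥ n − E[|E(G)|] = 65 − 16/5 = 309/5.
Numerically: ≈ 61.8000.
(This is only a lower bound; the true E[α(G)] may be larger.)

E[α(G)] ≥ 309/5 ≈ 61.8000.


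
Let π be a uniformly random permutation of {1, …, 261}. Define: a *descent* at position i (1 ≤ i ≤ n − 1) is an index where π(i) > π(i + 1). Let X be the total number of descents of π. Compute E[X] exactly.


Write X = Σ X_I over i = 1, …, 260, with X_I the indicator of one descent.
There are 260 indicators.
For each fixed i, the pair (π(i), π(i+1)) is a uniformly random ordered pair of distinct values from {1, …, 261}; by symmetry P[π(i) > π(i+1)] = 1/2.
By linearity: E[X] = 260 · (1/2) = (261 − 1) · (1/2) = 130 ≈ 130.0000.

E[X] = 130 = 130.0000.


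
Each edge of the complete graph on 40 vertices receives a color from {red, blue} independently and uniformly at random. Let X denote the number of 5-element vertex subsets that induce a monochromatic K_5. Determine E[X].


Let X = Σ_S X_S over the C(40, 5) = 658008 subsets S of size 5, where X_S = 1 if the K_5 on S is monochromatic.
For a fixed S, the K_5 on S has C(5, 2) = 10 edges. P[all 10 edges red] = (1/2)^10, and likewise for blue, so P[monochromatic] = 2·(1/2)^10 = 2^{1 − 10} = 1/512.
By linearity: E[X] = C(40, 5) · 2^{1 − 10} = 658008 · 1/512 = 82251/64.
Numerically: E[X] ≈ 1285.17188.

E[X] = C(40,5)·2^(1−C(5,2)) = 82251/64 ≈ 1285.17188.


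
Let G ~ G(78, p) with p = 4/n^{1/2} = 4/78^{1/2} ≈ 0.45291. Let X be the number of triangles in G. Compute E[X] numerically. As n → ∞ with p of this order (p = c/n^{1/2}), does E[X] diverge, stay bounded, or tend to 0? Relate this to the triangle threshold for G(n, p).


Number of potential triangles: C(78, 3) = 76076.
Each occurs with probability p³ ≈ (0.45291)³ ≈ 9.2904782e-02.
By linearity: E[X] = C(78, 3)·p³ ≈ 76076 · 9.2904782e-02 ≈ 7067.82422.
Since α = 1/2 < 1, p = c/n^{1/2} ≫ 1/n is above the triangle threshold p ~ 1/n. Asymptotically E[X] ~ (c³/6)·n^{3(1−α)} = (4³/6)·n^{1.5} → ∞; triangles are abundant w.h.p.

E[X] ≈ 7067.82422; in regime p = Θ(1/n^{1/2}) E[X] diverges (above the triangle threshold p ~ 1/n).


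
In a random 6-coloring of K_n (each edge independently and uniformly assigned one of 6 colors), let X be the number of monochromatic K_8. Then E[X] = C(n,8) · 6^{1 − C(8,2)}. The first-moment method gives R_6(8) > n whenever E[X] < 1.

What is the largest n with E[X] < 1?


We need C(n, 8) · 6^{1 − 28} < 1, i.e. C(n, 8) < 6^{28 − 1} = 1023490369077469249536.
Check values of n near the boundary:
  n = 1593: C(1593, 8) = 1010555394551193970323; 1010555394551193970323 < 1023490369077469249536? YES
  n = 1594: C(1594, 8) = 1015652773590544255167; 1015652773590544255167 < 1023490369077469249536? YES
  n = 1595: C(1595, 8) = 1020772636343363633895; 1020772636343363633895 < 1023490369077469249536? YES
  n = 1596: C(1596, 8) = 1025915067760710553965; 1025915067760710553965 < 1023490369077469249536? NO
The largest n with C(n, 8) < 1023490369077469249536 is n = 1595 (where E[X] = 113419181815929292655/113721152119718805504 ≈ 0.997345). Hence R_6(8) > 1595, i.e. R_6(8) ≥ 1596.

Largest n = 1595; hence R_6(8) > 1595.


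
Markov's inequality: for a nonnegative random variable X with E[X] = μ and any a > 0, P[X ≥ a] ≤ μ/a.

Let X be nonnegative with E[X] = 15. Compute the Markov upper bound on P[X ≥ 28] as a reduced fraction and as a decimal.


μ = E[X] = 15, a = 28.
Markov: P[X ≥ 28] ≤ μ/a = (15)/28 = 15/28.
Numerically: ≈ 0.536.
(Since a = 28 > μ = 15.000, the bound 15/28 is < 1 and informative.)

P[X ≥ 28] ≤ 15/28 ≈ 0.536.


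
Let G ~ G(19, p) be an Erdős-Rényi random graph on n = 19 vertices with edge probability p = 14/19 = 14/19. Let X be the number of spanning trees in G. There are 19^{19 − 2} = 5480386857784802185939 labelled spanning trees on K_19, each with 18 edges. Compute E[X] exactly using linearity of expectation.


K_19 has 19^{19 − 2} = 5480386857784802185939 labelled spanning trees.
For each such spanning tree H, let X_H = 1 if all 18 edges of H are present in G. Then P[X_H = 1] = p^{18} = (14/19)^{18} = 426878854210636742656/104127350297911241532841.
By linearity of expectation: E[X] = Σ_H E[X_H] = 5480386857784802185939 · p^{18} = 5480386857784802185939 · 426878854210636742656/104127350297911241532841 = 426878854210636742656/19.
Numerically: E[X] ≈ 2.2467e+19.

E[X] = 5480386857784802185939 · (14/19)^{18} = 426878854210636742656/19 ≈ 2.2467e+19.
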